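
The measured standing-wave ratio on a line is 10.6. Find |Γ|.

|Γ| ≈ 0.828

|Γ| = (S − 1)/(S + 1) = (10.6 − 1)/(10.6 + 1) = 9.6/11.6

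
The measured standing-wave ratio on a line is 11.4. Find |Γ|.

|Γ| = (S − 1)/(S + 1) = (11.4 − 1)/(11.4 + 1) = 10.4/12.4

|Γ| ≈ 0.839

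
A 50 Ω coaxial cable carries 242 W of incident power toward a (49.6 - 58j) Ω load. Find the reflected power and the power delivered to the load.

|Γ| = |(-0.4 − j58)/(99.6 − j58)| = 0.503
|Γ|² = 0.253
P_refl = |Γ|²·P_inc = 61.3 W, P_del = (1 − |Γ|²)·P_inc = 181 W

P_reflected ≈ 61.3 W; P_delivered ≈ 181 W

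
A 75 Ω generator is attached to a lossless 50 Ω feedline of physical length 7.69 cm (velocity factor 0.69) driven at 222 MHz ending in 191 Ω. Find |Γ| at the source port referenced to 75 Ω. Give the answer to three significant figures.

λ = v/f = 0.69·c / 222 MHz = 0.932 m
βl = 2π·l/λ = 2π × 0.0825 = 29.7°
tan(βl) = 0.57
Z_in = Z_0·(Z_L + jZ_0·tanβl)/(Z_0 + jZ_L·tanβl) = 44.1 − j67.5 Ω
Γ_s = (Z_in − Z_s)/(Z_in + Z_s) = (-30.9 − j67.5)/(119 − j67.5), |Γ_s| = 0.542

|Γ| ≈ 0.542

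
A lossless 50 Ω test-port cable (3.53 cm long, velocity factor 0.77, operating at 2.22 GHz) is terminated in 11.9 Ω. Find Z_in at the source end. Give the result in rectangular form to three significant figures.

Z_in ≈ 36.8 − j65.7 Ω

λ = v/f = 0.77·c / 2.22 GHz = 0.104 m
βl = 2π·l/λ = 2π × 0.339 = 122°
tan(βl) = tan(122°) = -1.59
Z_in = Z_0·(Z_L + jZ_0·tanβl)/(Z_0 + jZ_L·tanβl)
     = 50·(11.9 − j79.6)/(50 − j18.9)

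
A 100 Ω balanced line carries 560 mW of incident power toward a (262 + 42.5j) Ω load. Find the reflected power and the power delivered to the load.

|Γ| = |(162 + j42.5)/(362 + j42.5)| = 0.46
|Γ|² = 0.211
P_refl = |Γ|²·P_inc = 118 mW, P_del = (1 − |Γ|²)·P_inc = 442 mW

P_reflected ≈ 118 mW; P_delivered ≈ 442 mW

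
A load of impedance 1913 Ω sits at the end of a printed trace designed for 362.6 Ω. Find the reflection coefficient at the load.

Γ = 0.681

Γ = (Z_L − Z_0)/(Z_L + Z_0) = (1913 − 362.6)/(1913 + 362.6) = 1550/2276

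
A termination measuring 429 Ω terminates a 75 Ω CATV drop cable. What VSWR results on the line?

VSWR ≈ 5.72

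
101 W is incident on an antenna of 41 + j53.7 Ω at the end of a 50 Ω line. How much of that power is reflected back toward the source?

|Γ| = |(-9 + j53.7)/(91 + j53.7)| = 0.515
|Γ|² = 0.266
P_refl = |Γ|²·P_inc = 26.8 W, P_del = (1 − |Γ|²)·P_inc = 74.2 W

P_reflected ≈ 26.8 W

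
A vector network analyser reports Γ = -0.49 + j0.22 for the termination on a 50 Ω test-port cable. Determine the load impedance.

Z_L = Z_0·(1 + Γ)/(1 − Γ) = 50·(0.51 + j0.22)/(1.49 − j0.22)

Z_L ≈ 15.7 + j9.7 Ω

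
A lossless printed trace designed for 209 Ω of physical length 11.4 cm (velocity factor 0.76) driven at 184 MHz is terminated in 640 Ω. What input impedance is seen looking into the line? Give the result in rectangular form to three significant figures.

Z_in ≈ 183 − j229 Ω

λ = v/f = 0.76·c / 184 MHz = 1.24 m
βl = 2π·l/λ = 2π × 0.092 = 33.1°
tan(βl) = tan(33.1°) = 0.652
Z_in = Z_0·(Z_L + jZ_0·tanβl)/(Z_0 + jZ_L·tanβl)
     = 209·(640 + j136)/(209 + j418)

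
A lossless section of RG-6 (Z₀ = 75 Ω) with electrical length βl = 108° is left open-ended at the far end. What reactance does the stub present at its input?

tan(βl) = -3.08
For an open-ended stub, Z_in = −jZ_0·cot(βl) = −jZ_0/tan(βl)

X_in ≈ 24.4 Ω (inductive)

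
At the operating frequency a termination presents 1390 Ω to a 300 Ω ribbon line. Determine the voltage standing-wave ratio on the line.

VSWR ≈ 4.63

Γ = (1390 − 300)/(1390 + 300) = 0.645
VSWR = (1 + 0.645)/(1 − 0.645)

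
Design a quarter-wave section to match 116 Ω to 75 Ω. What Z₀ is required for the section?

Z_qwt = √(Z_0·R_L) = √(75 × 116) = √8700

Z_qwt ≈ 93.3 Ω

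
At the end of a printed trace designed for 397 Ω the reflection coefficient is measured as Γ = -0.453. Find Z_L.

Z_L = Z_0·(1 + Γ)/(1 − Γ) = 397·(0.547)/(1.45)

Z_L ≈ 149 Ω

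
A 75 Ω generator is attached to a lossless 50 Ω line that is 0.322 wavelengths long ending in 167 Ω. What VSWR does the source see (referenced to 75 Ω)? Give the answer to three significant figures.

βl = 2π × 0.322 = 116°
tan(βl) = -2.06
Z_in = Z_0·(Z_L + jZ_0·tanβl)/(Z_0 + jZ_L·tanβl) = 18.1 + j21.7 Ω
Γ_s = (Z_in − Z_s)/(Z_in + Z_s) = (-56.9 + j21.7)/(93.1 + j21.7), |Γ_s| = 0.637
VSWR = (1 + |Γ_s|)/(1 − |Γ_s|)

VSWR ≈ 4.5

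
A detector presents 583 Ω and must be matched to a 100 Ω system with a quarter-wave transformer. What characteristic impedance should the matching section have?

Z_qwt = √(Z_0·R_L) = √(100 × 583) = √58300

Z_qwt ≈ 241 Ω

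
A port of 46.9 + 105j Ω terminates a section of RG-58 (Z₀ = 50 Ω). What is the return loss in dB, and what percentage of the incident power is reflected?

Γ = (-3.1 + j105)/(96.9 + j105), |Γ| = 0.735
RL = −20·log₁₀(0.735) = 2.67 dB
P_refl/P_inc = |Γ|² = 0.541

RL ≈ 2.67 dB; 54.1% of incident power reflected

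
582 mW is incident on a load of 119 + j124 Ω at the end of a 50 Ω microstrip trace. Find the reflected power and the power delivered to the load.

P_reflected ≈ 267 mW; P_delivered ≈ 315 mW

|Γ| = |(69 + j124)/(169 + j124)| = 0.677
|Γ|² = 0.458
P_refl = |Γ|²·P_inc = 267 mW, P_del = (1 − |Γ|²)·P_inc = 315 mW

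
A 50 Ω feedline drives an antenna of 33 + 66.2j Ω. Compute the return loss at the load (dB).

Γ = (-17 + j66.2)/(83 + j66.2), |Γ| = 0.644
RL = −20·log₁₀|Γ| = −20·log₁₀(0.644)

RL ≈ 3.83 dB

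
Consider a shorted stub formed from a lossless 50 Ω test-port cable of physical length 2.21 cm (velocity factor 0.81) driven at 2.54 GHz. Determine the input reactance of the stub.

X_in ≈ 417 Ω (inductive)

λ = v/f = 0.81·c / 2.54 GHz = 0.0957 m
βl = 2π·l/λ = 2π × 0.231 = 83.2°
tan(βl) = 8.34
For a shorted stub, Z_in = jZ_0·tan(βl)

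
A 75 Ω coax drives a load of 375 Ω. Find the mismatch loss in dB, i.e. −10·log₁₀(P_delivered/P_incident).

Γ = (375 − 75)/(375 + 75) = 0.667
|Γ|² = 0.444, so P_del/P_inc = 1 − |Γ|² = 0.556
ML = −10·log₁₀(1 − |Γ|²)

mismatch loss ≈ 2.55 dB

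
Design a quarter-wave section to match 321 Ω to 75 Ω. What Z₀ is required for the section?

Z_qwt ≈ 155 Ω

Z_qwt = √(Z_0·R_L) = √(75 × 321) = √24080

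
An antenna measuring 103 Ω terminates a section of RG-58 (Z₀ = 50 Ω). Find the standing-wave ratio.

VSWR ≈ 2.06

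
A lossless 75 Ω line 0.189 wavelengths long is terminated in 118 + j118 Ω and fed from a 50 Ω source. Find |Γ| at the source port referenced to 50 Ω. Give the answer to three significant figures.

βl = 2π × 0.189 = 68°
tan(βl) = 2.48
Z_in = Z_0·(Z_L + jZ_0·tanβl)/(Z_0 + jZ_L·tanβl) = 35.7 − j56.8 Ω
Γ_s = (Z_in − Z_s)/(Z_in + Z_s) = (-14.3 − j56.8)/(85.7 − j56.8), |Γ_s| = 0.57

|Γ| ≈ 0.57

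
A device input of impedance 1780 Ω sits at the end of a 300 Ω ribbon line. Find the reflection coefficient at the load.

Γ = (Z_L − Z_0)/(Z_L + Z_0) = (1780 − 300)/(1780 + 300) = 1480/2080

Γ = 0.712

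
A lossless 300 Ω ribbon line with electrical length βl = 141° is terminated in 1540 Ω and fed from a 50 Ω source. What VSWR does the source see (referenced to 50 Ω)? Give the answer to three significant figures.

VSWR ≈ 19.4

tan(βl) = -0.81
Z_in = Z_0·(Z_L + jZ_0·tanβl)/(Z_0 + jZ_L·tanβl) = 139 + j337 Ω
Γ_s = (Z_in − Z_s)/(Z_in + Z_s) = (89.5 + j337)/(189 + j337), |Γ_s| = 0.902
VSWR = (1 + |Γ_s|)/(1 − |Γ_s|)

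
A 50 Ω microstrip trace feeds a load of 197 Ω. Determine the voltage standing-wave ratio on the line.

VSWR ≈ 3.94

Γ = (197 − 50)/(197 + 50) = 0.595
VSWR = (1 + 0.595)/(1 − 0.595)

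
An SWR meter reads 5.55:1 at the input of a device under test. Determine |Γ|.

|Γ| = (S − 1)/(S + 1) = (5.55 − 1)/(5.55 + 1) = 4.55/6.55

|Γ| ≈ 0.695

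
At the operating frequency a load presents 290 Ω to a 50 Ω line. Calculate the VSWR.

VSWR ≈ 5.8

For a purely resistive load, VSWR = R_L/Z_0 or Z_0/R_L (whichever > 1) = 290/50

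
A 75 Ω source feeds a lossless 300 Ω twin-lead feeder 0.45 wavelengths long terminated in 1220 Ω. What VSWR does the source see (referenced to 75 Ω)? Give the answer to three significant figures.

βl = 2π × 0.45 = 162°
tan(βl) = -0.325
Z_in = Z_0·(Z_L + jZ_0·tanβl)/(Z_0 + jZ_L·tanβl) = 491 + j552 Ω
Γ_s = (Z_in − Z_s)/(Z_in + Z_s) = (416 + j552)/(566 + j552), |Γ_s| = 0.874
VSWR = (1 + |Γ_s|)/(1 − |Γ_s|)

VSWR ≈ 14.9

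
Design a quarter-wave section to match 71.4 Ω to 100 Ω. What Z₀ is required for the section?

Z_qwt ≈ 84.5 Ω

Z_qwt = √(Z_0·R_L) = √(100 × 71.4) = √7140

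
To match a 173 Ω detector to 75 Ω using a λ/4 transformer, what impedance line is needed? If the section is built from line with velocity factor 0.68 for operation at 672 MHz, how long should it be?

Z_qwt ≈ 114 Ω; length ≈ 7.59 cm

Z_qwt = √(Z_0·R_L) = √(75 × 173) = √12980
λ = 0.68·c/f = 0.304 m, so l = λ/4 = 0.0759 m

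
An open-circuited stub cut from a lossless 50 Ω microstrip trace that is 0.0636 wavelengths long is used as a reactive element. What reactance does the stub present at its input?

βl = 2π × 0.0636 = 22.9°
tan(βl) = 0.422
For an open-circuited stub, Z_in = −jZ_0·cot(βl) = −jZ_0/tan(βl)

X_in ≈ -118 Ω (capacitive)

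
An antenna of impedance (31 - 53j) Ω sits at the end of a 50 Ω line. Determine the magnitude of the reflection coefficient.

|Γ| ≈ 0.582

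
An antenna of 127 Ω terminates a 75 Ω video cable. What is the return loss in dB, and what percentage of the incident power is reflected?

RL ≈ 11.8 dB; 6.63% of incident power reflected

Γ = (127 − 75)/(127 + 75) = 0.257
RL = −20·log₁₀(0.257) = 11.8 dB
P_refl/P_inc = |Γ|² = 0.0663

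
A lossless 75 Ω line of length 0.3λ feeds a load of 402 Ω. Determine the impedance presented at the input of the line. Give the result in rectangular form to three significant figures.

βl = 2π × 0.3 = 108°
tan(βl) = tan(108°) = -3.08
Z_in = Z_0·(Z_L + jZ_0·tanβl)/(Z_0 + jZ_L·tanβl)
     = 75·(402 − j231)/(75 − j1240)

Z_in ≈ 15.4 + j23.4 Ω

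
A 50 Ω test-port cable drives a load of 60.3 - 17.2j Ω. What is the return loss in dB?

Γ = (10.3 − j17.2)/(110.3 − j17.2), |Γ| = 0.18
RL = −20·log₁₀|Γ| = −20·log₁₀(0.18)

RL ≈ 14.9 dB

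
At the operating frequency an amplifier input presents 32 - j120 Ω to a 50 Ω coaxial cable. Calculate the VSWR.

VSWR ≈ 11.1

Γ = (Z_L − Z_0)/(Z_L + Z_0) = (-18 − j120)/(82 − j120)
|Γ| = 121/145 = 0.835
VSWR = (1 + |Γ|)/(1 − |Γ|) = 1.83/0.165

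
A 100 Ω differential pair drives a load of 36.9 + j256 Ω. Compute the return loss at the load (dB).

Γ = (-63.1 + j256)/(136.9 + j256), |Γ| = 0.908
RL = −20·log₁₀|Γ| = −20·log₁₀(0.908)

RL ≈ 0.836 dB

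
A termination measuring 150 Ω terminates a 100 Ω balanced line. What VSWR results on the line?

VSWR ≈ 1.5

For a purely resistive load, VSWR = R_L/Z_0 or Z_0/R_L (whichever > 1) = 150/100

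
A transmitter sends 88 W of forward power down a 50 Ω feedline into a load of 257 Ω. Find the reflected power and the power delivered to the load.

P_reflected ≈ 40 W; P_delivered ≈ 48 W

Γ = (257 − 50)/(257 + 50) = 0.674
|Γ|² = 0.455
P_refl = |Γ|²·P_inc = 40 W, P_del = (1 − |Γ|²)·P_inc = 48 W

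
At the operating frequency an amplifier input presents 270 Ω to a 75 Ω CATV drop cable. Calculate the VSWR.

VSWR ≈ 3.6

For a purely resistive load, VSWR = R_L/Z_0 or Z_0/R_L (whichever > 1) = 270/75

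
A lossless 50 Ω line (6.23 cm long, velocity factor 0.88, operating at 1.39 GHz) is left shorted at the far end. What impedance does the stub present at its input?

λ = v/f = 0.88·c / 1.39 GHz = 0.19 m
βl = 2π·l/λ = 2π × 0.328 = 118°
tan(βl) = -1.87
For a shorted stub, Z_in = jZ_0·tan(βl)

Z_in ≈ −j93.7 Ω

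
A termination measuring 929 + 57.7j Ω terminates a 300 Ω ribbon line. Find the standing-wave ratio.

VSWR ≈ 3.11

Γ = (Z_L − Z_0)/(Z_L + Z_0) = (629 + j57.7)/(1229 + j57.7)
|Γ| = 632/1230 = 0.513
VSWR = (1 + |Γ|)/(1 − |Γ|) = 1.51/0.487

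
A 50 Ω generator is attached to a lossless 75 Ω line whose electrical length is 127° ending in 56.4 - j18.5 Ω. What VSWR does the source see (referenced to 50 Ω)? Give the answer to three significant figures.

VSWR ≈ 2.21

tan(βl) = -1.33
Z_in = Z_0·(Z_L + jZ_0·tanβl)/(Z_0 + jZ_L·tanβl) = 108 − j16 Ω
Γ_s = (Z_in − Z_s)/(Z_in + Z_s) = (57.5 − j16)/(158 − j16), |Γ_s| = 0.377
VSWR = (1 + |Γ_s|)/(1 − |Γ_s|)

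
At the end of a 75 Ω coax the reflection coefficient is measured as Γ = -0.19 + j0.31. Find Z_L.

Z_L = Z_0·(1 + Γ)/(1 − Γ) = 75·(0.81 + j0.31)/(1.19 − j0.31)

Z_L ≈ 43 + j30.7 Ω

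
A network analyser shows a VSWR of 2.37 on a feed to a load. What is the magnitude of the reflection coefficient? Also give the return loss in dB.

|Γ| = (S − 1)/(S + 1) = (2.37 − 1)/(2.37 + 1) = 1.37/3.37
RL = −20·log₁₀|Γ| = −20·log₁₀(0.407)

|Γ| ≈ 0.407; return loss ≈ 7.82 dB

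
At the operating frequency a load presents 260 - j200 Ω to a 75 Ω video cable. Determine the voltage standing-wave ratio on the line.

Γ = (Z_L − Z_0)/(Z_L + Z_0) = (185 − j200)/(335 − j200)
|Γ| = 272/390 = 0.698
VSWR = (1 + |Γ|)/(1 − |Γ|) = 1.7/0.302

VSWR ≈ 5.63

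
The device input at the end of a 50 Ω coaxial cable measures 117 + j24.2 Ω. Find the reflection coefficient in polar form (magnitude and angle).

Γ ≈ 0.422 ∠ 11.6°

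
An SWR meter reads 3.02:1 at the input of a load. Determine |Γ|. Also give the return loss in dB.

|Γ| = (S − 1)/(S + 1) = (3.02 − 1)/(3.02 + 1) = 2.02/4.02
RL = −20·log₁₀|Γ| = −20·log₁₀(0.502)

|Γ| ≈ 0.502; return loss ≈ 5.98 dB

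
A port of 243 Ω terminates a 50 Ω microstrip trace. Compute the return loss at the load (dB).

Γ = (243 − 50)/(243 + 50) = 0.659
RL = −20·log₁₀|Γ| = −20·log₁₀(0.659)

RL ≈ 3.63 dB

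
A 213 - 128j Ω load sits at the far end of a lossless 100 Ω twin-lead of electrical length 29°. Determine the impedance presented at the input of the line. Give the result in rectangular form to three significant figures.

Z_in ≈ 64.5 − j87 Ω

tan(βl) = tan(29°) = 0.554
Z_in = Z_0·(Z_L + jZ_0·tanβl)/(Z_0 + jZ_L·tanβl)
     = 100·(213 − j72.6)/(171 + j118)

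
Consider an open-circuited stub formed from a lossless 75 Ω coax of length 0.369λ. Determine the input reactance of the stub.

βl = 2π × 0.369 = 133°
tan(βl) = -1.08
For an open-circuited stub, Z_in = −jZ_0·cot(βl) = −jZ_0/tan(βl)

X_in ≈ 69.5 Ω (inductive)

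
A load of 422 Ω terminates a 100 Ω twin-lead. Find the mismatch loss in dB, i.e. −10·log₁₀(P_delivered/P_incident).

Γ = (422 − 100)/(422 + 100) = 0.617
|Γ|² = 0.381, so P_del/P_inc = 1 − |Γ|² = 0.619
ML = −10·log₁₀(1 − |Γ|²)

mismatch loss ≈ 2.08 dB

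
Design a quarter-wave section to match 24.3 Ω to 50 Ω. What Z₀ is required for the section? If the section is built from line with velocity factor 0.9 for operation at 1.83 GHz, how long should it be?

Z_qwt = √(Z_0·R_L) = √(50 × 24.3) = √1215
λ = 0.9·c/f = 0.148 m, so l = λ/4 = 0.0369 m

Z_qwt ≈ 34.9 Ω; length ≈ 3.69 cm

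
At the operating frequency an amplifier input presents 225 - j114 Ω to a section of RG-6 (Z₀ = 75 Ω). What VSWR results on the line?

Γ = (Z_L − Z_0)/(Z_L + Z_0) = (150 − j114)/(300 − j114)
|Γ| = 188/321 = 0.587
VSWR = (1 + |Γ|)/(1 − |Γ|) = 1.59/0.413

VSWR ≈ 3.84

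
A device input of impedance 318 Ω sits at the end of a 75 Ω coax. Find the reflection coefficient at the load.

Γ = (Z_L − Z_0)/(Z_L + Z_0) = (318 − 75)/(318 + 75) = 243/393

Γ = 0.618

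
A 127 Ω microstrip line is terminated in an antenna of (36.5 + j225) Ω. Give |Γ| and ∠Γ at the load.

Γ ≈ 0.872 ∠ 57.9°

Γ = (Z_L − Z_0)/(Z_L + Z_0) = (-90.5 + j225)/(163.5 + j225)
|Γ| = 243/278 = 0.872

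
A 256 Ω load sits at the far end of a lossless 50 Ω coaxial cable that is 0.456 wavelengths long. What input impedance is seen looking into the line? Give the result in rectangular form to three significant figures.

Z_in ≈ 88.9 + j115 Ω

βl = 2π × 0.456 = 164°
tan(βl) = tan(164°) = -0.284
Z_in = Z_0·(Z_L + jZ_0·tanβl)/(Z_0 + jZ_L·tanβl)
     = 50·(256 − j14.2)/(50 − j72.6)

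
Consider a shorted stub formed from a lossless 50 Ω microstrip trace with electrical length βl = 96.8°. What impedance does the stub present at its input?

tan(βl) = -8.39
For a shorted stub, Z_in = jZ_0·tan(βl)

Z_in ≈ −j419 Ω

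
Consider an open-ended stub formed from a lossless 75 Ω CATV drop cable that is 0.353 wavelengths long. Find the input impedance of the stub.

Z_in ≈ +j56.7 Ω

βl = 2π × 0.353 = 127°
tan(βl) = -1.32
For an open-ended stub, Z_in = −jZ_0·cot(βl) = −jZ_0/tan(βl)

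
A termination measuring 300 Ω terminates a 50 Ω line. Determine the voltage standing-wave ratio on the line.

VSWR ≈ 6

For a purely resistive load, VSWR = R_L/Z_0 or Z_0/R_L (whichever > 1) = 300/50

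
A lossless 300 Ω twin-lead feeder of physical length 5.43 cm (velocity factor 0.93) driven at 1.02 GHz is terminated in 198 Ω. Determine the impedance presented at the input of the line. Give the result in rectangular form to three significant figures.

λ = v/f = 0.93·c / 1.02 GHz = 0.274 m
βl = 2π·l/λ = 2π × 0.199 = 71.5°
tan(βl) = tan(71.5°) = 2.98
Z_in = Z_0·(Z_L + jZ_0·tanβl)/(Z_0 + jZ_L·tanβl)
     = 300·(198 + j895)/(300 + j591)

Z_in ≈ 402 + j104 Ω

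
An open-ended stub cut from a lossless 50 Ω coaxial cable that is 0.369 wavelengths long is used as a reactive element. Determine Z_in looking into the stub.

Z_in ≈ +j46.4 Ω

βl = 2π × 0.369 = 133°
tan(βl) = -1.08
For an open-ended stub, Z_in = −jZ_0·cot(βl) = −jZ_0/tan(βl)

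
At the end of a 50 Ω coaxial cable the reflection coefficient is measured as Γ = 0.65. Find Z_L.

Z_L = Z_0·(1 + Γ)/(1 − Γ) = 50·(1.65)/(0.35)

Z_L ≈ 236 Ω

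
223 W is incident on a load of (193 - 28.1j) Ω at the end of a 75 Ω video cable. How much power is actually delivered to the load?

P_delivered ≈ 178 W

|Γ| = |(118 − j28.1)/(268 − j28.1)| = 0.45
|Γ|² = 0.203
P_refl = |Γ|²·P_inc = 45.2 W, P_del = (1 − |Γ|²)·P_inc = 178 W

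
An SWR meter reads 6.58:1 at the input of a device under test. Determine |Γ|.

|Γ| ≈ 0.736

|Γ| = (S − 1)/(S + 1) = (6.58 − 1)/(6.58 + 1) = 5.58/7.58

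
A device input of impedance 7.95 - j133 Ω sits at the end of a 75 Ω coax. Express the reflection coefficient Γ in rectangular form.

Γ = (Z_L − Z_0)/(Z_L + Z_0) = (-67.05 − j133)/(82.95 − j133)

Γ ≈ 0.494 − j0.812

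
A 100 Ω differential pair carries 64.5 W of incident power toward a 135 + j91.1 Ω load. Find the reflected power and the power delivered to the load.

|Γ| = |(35 + j91.1)/(235 + j91.1)| = 0.387
|Γ|² = 0.15
P_refl = |Γ|²·P_inc = 9.67 W, P_del = (1 − |Γ|²)·P_inc = 54.8 W

P_reflected ≈ 9.67 W; P_delivered ≈ 54.8 W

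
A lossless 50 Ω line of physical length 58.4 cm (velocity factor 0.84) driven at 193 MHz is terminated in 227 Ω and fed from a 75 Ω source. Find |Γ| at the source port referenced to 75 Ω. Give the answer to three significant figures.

|Γ| ≈ 0.55

λ = v/f = 0.84·c / 193 MHz = 1.31 m
βl = 2π·l/λ = 2π × 0.447 = 161°
tan(βl) = -0.344
Z_in = Z_0·(Z_L + jZ_0·tanβl)/(Z_0 + jZ_L·tanβl) = 73.8 + j98.1 Ω
Γ_s = (Z_in − Z_s)/(Z_in + Z_s) = (-1.18 + j98.1)/(149 + j98.1), |Γ_s| = 0.55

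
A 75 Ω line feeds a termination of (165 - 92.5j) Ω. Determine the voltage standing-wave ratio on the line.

Γ = (Z_L − Z_0)/(Z_L + Z_0) = (90 − j92.5)/(240 − j92.5)
|Γ| = 129/257 = 0.502
VSWR = (1 + |Γ|)/(1 − |Γ|) = 1.5/0.498

VSWR ≈ 3.01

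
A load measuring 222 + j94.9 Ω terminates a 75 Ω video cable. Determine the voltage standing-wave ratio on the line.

Γ = (Z_L − Z_0)/(Z_L + Z_0) = (147 + j94.9)/(297 + j94.9)
|Γ| = 175/312 = 0.561
VSWR = (1 + |Γ|)/(1 − |Γ|) = 1.56/0.439

VSWR ≈ 3.56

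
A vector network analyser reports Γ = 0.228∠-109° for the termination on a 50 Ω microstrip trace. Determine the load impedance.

Z_L = Z_0·(1 + Γ)/(1 − Γ) = 50·(0.926 − j0.216)/(1.07 + j0.216)

Z_L ≈ 39.5 − j18 Ω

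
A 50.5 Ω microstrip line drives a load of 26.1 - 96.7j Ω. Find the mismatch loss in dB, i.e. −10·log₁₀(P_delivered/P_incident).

Γ = (-24.4 − j96.7)/(76.6 − j96.7), |Γ| = 0.808
|Γ|² = 0.654, so P_del/P_inc = 1 − |Γ|² = 0.346
ML = −10·log₁₀(1 − |Γ|²)

mismatch loss ≈ 4.6 dB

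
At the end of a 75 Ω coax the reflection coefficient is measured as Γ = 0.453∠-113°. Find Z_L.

Z_L = Z_0·(1 + Γ)/(1 − Γ) = 75·(0.823 − j0.417)/(1.18 + j0.417)

Z_L ≈ 38.2 − j40.1 Ω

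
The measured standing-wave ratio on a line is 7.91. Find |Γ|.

|Γ| ≈ 0.776

|Γ| = (S − 1)/(S + 1) = (7.91 − 1)/(7.91 + 1) = 6.91/8.91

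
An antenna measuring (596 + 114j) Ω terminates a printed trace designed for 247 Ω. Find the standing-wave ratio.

Γ = (Z_L − Z_0)/(Z_L + Z_0) = (349 + j114)/(843 + j114)
|Γ| = 367/851 = 0.432
VSWR = (1 + |Γ|)/(1 − |Γ|) = 1.43/0.568

VSWR ≈ 2.52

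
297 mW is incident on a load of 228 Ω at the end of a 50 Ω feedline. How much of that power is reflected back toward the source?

Γ = (228 − 50)/(228 + 50) = 0.64
|Γ|² = 0.41
P_refl = |Γ|²·P_inc = 122 mW, P_del = (1 − |Γ|²)·P_inc = 175 mW

P_reflected ≈ 122 mW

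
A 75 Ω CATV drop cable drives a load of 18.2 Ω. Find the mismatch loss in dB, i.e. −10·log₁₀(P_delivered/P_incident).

mismatch loss ≈ 2.02 dB

Γ = (18.2 − 75)/(18.2 + 75) = -0.609
|Γ|² = 0.371, so P_del/P_inc = 1 − |Γ|² = 0.629
ML = −10·log₁₀(1 − |Γ|²)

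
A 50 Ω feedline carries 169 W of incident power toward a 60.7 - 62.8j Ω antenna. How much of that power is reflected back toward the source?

P_reflected ≈ 42.3 W

|Γ| = |(10.7 − j62.8)/(110.7 − j62.8)| = 0.501
|Γ|² = 0.251
P_refl = |Γ|²·P_inc = 42.3 W, P_del = (1 − |Γ|²)·P_inc = 127 W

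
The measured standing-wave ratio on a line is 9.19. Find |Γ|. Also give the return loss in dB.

|Γ| = (S − 1)/(S + 1) = (9.19 − 1)/(9.19 + 1) = 8.19/10.2
RL = −20·log₁₀|Γ| = −20·log₁₀(0.804)

|Γ| ≈ 0.804; return loss ≈ 1.9 dB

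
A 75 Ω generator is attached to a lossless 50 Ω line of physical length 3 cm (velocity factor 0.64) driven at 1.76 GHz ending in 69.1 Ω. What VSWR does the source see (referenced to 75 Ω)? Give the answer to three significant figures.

VSWR ≈ 2.06

λ = v/f = 0.64·c / 1.76 GHz = 0.109 m
βl = 2π·l/λ = 2π × 0.275 = 99°
tan(βl) = -6.31
Z_in = Z_0·(Z_L + jZ_0·tanβl)/(Z_0 + jZ_L·tanβl) = 36.6 + j3.72 Ω
Γ_s = (Z_in − Z_s)/(Z_in + Z_s) = (-38.4 + j3.72)/(112 + j3.72), |Γ_s| = 0.345
VSWR = (1 + |Γ_s|)/(1 − |Γ_s|)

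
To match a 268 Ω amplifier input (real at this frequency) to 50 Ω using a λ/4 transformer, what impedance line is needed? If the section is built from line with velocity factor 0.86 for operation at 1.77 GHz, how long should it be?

Z_qwt ≈ 116 Ω; length ≈ 3.64 cm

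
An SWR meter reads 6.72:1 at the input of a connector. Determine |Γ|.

|Γ| ≈ 0.741

|Γ| = (S − 1)/(S + 1) = (6.72 − 1)/(6.72 + 1) = 5.72/7.72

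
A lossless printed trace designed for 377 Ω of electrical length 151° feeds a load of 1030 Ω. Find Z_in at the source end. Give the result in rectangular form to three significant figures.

tan(βl) = tan(151°) = -0.554
Z_in = Z_0·(Z_L + jZ_0·tanβl)/(Z_0 + jZ_L·tanβl)
     = 377·(1030 − j209)/(377 − j571)

Z_in ≈ 409 + j410 Ω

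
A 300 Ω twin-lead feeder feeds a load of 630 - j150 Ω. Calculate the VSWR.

Γ = (Z_L − Z_0)/(Z_L + Z_0) = (330 − j150)/(930 − j150)
|Γ| = 362/942 = 0.385
VSWR = (1 + |Γ|)/(1 − |Γ|) = 1.38/0.615

VSWR ≈ 2.25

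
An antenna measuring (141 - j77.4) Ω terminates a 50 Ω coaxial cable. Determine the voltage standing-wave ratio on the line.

VSWR ≈ 3.76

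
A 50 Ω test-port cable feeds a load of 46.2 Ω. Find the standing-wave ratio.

Γ = (46.2 − 50)/(46.2 + 50) = -0.0395
VSWR = (1 + 0.0395)/(1 − 0.0395)

VSWR ≈ 1.08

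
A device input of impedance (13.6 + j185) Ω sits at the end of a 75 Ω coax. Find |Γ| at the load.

|Γ| ≈ 0.95

Γ = (Z_L − Z_0)/(Z_L + Z_0) = (-61.4 + j185)/(88.6 + j185)
|Γ| = 195/205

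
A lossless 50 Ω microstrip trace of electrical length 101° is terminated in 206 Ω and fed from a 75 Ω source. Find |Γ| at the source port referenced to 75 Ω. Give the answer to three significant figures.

tan(βl) = -5.14
Z_in = Z_0·(Z_L + jZ_0·tanβl)/(Z_0 + jZ_L·tanβl) = 12.6 + j9.13 Ω
Γ_s = (Z_in − Z_s)/(Z_in + Z_s) = (-62.4 + j9.13)/(87.6 + j9.13), |Γ_s| = 0.717

|Γ| ≈ 0.717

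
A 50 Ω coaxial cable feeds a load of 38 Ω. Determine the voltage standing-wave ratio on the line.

VSWR ≈ 1.32

For a purely resistive load, VSWR = R_L/Z_0 or Z_0/R_L (whichever > 1) = 50/38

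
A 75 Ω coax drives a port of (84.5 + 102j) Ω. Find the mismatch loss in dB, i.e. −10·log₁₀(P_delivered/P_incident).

Γ = (9.5 + j102)/(159.5 + j102), |Γ| = 0.541
|Γ|² = 0.293, so P_del/P_inc = 1 − |Γ|² = 0.707
ML = −10·log₁₀(1 − |Γ|²)

mismatch loss ≈ 1.5 dB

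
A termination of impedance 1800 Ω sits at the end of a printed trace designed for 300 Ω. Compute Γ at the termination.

Γ = 0.714

Γ = (Z_L − Z_0)/(Z_L + Z_0) = (1800 − 300)/(1800 + 300) = 1500/2100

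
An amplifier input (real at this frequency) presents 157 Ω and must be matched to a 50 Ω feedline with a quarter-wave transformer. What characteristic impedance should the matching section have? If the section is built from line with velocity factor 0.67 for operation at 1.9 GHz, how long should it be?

Z_qwt ≈ 88.6 Ω; length ≈ 2.64 cm

Z_qwt = √(Z_0·R_L) = √(50 × 157) = √7850
λ = 0.67·c/f = 0.106 m, so l = λ/4 = 0.0264 m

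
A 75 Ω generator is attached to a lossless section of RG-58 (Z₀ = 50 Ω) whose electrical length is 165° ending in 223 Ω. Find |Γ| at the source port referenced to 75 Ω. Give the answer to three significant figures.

tan(βl) = -0.268
Z_in = Z_0·(Z_L + jZ_0·tanβl)/(Z_0 + jZ_L·tanβl) = 98.4 + j104 Ω
Γ_s = (Z_in − Z_s)/(Z_in + Z_s) = (23.4 + j104)/(173 + j104), |Γ_s| = 0.528

|Γ| ≈ 0.528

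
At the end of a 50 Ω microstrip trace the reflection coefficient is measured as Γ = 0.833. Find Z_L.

Z_L = Z_0·(1 + Γ)/(1 − Γ) = 50·(1.83)/(0.167)

Z_L ≈ 549 Ω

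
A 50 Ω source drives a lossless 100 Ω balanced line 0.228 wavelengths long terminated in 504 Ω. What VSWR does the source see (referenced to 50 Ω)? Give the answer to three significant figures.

βl = 2π × 0.228 = 82.1°
tan(βl) = 7.19
Z_in = Z_0·(Z_L + jZ_0·tanβl)/(Z_0 + jZ_L·tanβl) = 20.2 − j13.4 Ω
Γ_s = (Z_in − Z_s)/(Z_in + Z_s) = (-29.8 − j13.4)/(70.2 − j13.4), |Γ_s| = 0.457
VSWR = (1 + |Γ_s|)/(1 − |Γ_s|)

VSWR ≈ 2.68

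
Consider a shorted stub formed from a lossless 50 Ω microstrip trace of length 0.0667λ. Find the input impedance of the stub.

Z_in ≈ +j22.3 Ω

βl = 2π × 0.0667 = 24°
tan(βl) = 0.445
For a shorted stub, Z_in = jZ_0·tan(βl)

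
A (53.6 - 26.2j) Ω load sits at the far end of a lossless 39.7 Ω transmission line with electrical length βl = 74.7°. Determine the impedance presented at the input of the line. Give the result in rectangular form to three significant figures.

Z_in ≈ 21.4 + j3.92 Ω

tan(βl) = tan(74.7°) = 3.66
Z_in = Z_0·(Z_L + jZ_0·tanβl)/(Z_0 + jZ_L·tanβl)
     = 39.7·(53.6 + j119)/(135 + j196)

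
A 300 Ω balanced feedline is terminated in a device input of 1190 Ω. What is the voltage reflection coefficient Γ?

Γ = (Z_L − Z_0)/(Z_L + Z_0) = (1190 − 300)/(1190 + 300) = 890/1490

Γ = 0.597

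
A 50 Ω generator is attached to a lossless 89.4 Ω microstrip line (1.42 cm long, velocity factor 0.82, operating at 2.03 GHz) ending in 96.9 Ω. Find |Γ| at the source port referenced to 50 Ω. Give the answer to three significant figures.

λ = v/f = 0.82·c / 2.03 GHz = 0.121 m
βl = 2π·l/λ = 2π × 0.117 = 42.2°
tan(βl) = 0.906
Z_in = Z_0·(Z_L + jZ_0·tanβl)/(Z_0 + jZ_L·tanβl) = 89.8 − j7.21 Ω
Γ_s = (Z_in − Z_s)/(Z_in + Z_s) = (39.8 − j7.21)/(140 − j7.21), |Γ_s| = 0.289

|Γ| ≈ 0.289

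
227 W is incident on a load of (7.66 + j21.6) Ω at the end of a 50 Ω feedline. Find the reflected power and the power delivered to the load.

|Γ| = |(-42.34 + j21.6)/(57.66 + j21.6)| = 0.772
|Γ|² = 0.596
P_refl = |Γ|²·P_inc = 135 W, P_del = (1 − |Γ|²)·P_inc = 91.7 W

P_reflected ≈ 135 W; P_delivered ≈ 91.7 W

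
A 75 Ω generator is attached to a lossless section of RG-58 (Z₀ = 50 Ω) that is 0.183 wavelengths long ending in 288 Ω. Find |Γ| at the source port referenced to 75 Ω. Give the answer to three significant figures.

βl = 2π × 0.183 = 65.9°
tan(βl) = 2.23
Z_in = Z_0·(Z_L + jZ_0·tanβl)/(Z_0 + jZ_L·tanβl) = 10.4 − j21.6 Ω
Γ_s = (Z_in − Z_s)/(Z_in + Z_s) = (-64.6 − j21.6)/(85.4 − j21.6), |Γ_s| = 0.774

|Γ| ≈ 0.774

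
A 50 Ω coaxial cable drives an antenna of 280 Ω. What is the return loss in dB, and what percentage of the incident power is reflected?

Γ = (280 − 50)/(280 + 50) = 0.697
RL = −20·log₁₀(0.697) = 3.14 dB
P_refl/P_inc = |Γ|² = 0.486

RL ≈ 3.14 dB; 48.6% of incident power reflected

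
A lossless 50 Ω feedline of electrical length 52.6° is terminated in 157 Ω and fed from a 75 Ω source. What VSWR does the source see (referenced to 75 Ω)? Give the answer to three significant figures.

tan(βl) = 1.31
Z_in = Z_0·(Z_L + jZ_0·tanβl)/(Z_0 + jZ_L·tanβl) = 23.8 − j32.4 Ω
Γ_s = (Z_in − Z_s)/(Z_in + Z_s) = (-51.2 − j32.4)/(98.8 − j32.4), |Γ_s| = 0.583
VSWR = (1 + |Γ_s|)/(1 − |Γ_s|)

VSWR ≈ 3.79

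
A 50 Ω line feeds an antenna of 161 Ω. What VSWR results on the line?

VSWR ≈ 3.22

Γ = (161 − 50)/(161 + 50) = 0.526
VSWR = (1 + 0.526)/(1 − 0.526)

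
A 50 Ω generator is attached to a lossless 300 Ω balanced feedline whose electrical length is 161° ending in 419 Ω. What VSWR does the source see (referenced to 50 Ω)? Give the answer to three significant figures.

VSWR ≈ 7.95

tan(βl) = -0.344
Z_in = Z_0·(Z_L + jZ_0·tanβl)/(Z_0 + jZ_L·tanβl) = 381 + j79.8 Ω
Γ_s = (Z_in − Z_s)/(Z_in + Z_s) = (331 + j79.8)/(431 + j79.8), |Γ_s| = 0.777
VSWR = (1 + |Γ_s|)/(1 − |Γ_s|)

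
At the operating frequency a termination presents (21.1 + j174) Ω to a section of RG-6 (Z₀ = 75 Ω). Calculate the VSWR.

VSWR ≈ 22.9

Γ = (Z_L − Z_0)/(Z_L + Z_0) = (-53.9 + j174)/(96.1 + j174)
|Γ| = 182/199 = 0.916
VSWR = (1 + |Γ|)/(1 − |Γ|) = 1.92/0.0836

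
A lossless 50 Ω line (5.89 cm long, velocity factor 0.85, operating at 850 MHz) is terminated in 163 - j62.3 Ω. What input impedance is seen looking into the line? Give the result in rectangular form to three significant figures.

λ = v/f = 0.85·c / 850 MHz = 0.3 m
βl = 2π·l/λ = 2π × 0.196 = 70.7°
tan(βl) = tan(70.7°) = 2.85
Z_in = Z_0·(Z_L + jZ_0·tanβl)/(Z_0 + jZ_L·tanβl)
     = 50·(163 + j80.3)/(228 + j465)

Z_in ≈ 13.9 − j10.7 Ω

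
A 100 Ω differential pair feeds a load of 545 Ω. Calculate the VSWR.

For a purely resistive load, VSWR = R_L/Z_0 or Z_0/R_L (whichever > 1) = 545/100

VSWR ≈ 5.45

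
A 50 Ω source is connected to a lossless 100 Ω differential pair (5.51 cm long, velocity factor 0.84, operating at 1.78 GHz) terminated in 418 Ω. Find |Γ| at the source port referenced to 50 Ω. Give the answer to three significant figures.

|Γ| ≈ 0.709

λ = v/f = 0.84·c / 1.78 GHz = 0.142 m
βl = 2π·l/λ = 2π × 0.389 = 140°
tan(βl) = -0.836
Z_in = Z_0·(Z_L + jZ_0·tanβl)/(Z_0 + jZ_L·tanβl) = 53.8 + j104 Ω
Γ_s = (Z_in − Z_s)/(Z_in + Z_s) = (3.77 + j104)/(104 + j104), |Γ_s| = 0.709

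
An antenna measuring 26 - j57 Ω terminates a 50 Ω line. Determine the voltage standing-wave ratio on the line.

Γ = (Z_L − Z_0)/(Z_L + Z_0) = (-24 − j57)/(76 − j57)
|Γ| = 61.8/95 = 0.651
VSWR = (1 + |Γ|)/(1 − |Γ|) = 1.65/0.349

VSWR ≈ 4.73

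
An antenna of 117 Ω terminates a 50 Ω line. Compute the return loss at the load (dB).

Γ = (117 − 50)/(117 + 50) = 0.401
RL = −20·log₁₀|Γ| = −20·log₁₀(0.401)

RL ≈ 7.93 dB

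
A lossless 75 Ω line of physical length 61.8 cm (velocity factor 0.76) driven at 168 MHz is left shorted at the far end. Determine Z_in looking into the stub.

λ = v/f = 0.76·c / 168 MHz = 1.36 m
βl = 2π·l/λ = 2π × 0.455 = 164°
tan(βl) = -0.288
For a shorted stub, Z_in = jZ_0·tan(βl)

Z_in ≈ −j21.6 Ω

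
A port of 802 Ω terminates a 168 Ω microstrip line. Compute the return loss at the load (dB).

RL ≈ 3.69 dB

Γ = (802 − 168)/(802 + 168) = 0.654
RL = −20·log₁₀|Γ| = −20·log₁₀(0.654)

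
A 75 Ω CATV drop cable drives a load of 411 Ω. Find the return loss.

RL ≈ 3.21 dB

Γ = (411 − 75)/(411 + 75) = 0.691
RL = −20·log₁₀|Γ| = −20·log₁₀(0.691)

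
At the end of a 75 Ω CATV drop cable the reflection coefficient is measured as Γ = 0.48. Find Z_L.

Z_L ≈ 213 Ω

Z_L = Z_0·(1 + Γ)/(1 − Γ) = 75·(1.48)/(0.52)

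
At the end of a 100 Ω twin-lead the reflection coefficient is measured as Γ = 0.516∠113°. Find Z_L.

Z_L ≈ 44 + j56.9 Ω

Z_L = Z_0·(1 + Γ)/(1 − Γ) = 100·(0.798 + j0.475)/(1.2 − j0.475)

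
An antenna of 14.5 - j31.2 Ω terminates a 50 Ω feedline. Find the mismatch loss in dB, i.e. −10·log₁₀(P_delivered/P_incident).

mismatch loss ≈ 2.48 dB

Γ = (-35.5 − j31.2)/(64.5 − j31.2), |Γ| = 0.66
|Γ|² = 0.435, so P_del/P_inc = 1 − |Γ|² = 0.565
ML = −10·log₁₀(1 − |Γ|²)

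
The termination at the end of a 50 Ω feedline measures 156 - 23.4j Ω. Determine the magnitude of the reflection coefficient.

Γ = (Z_L − Z_0)/(Z_L + Z_0) = (106 − j23.4)/(206 − j23.4)
|Γ| = 109/207

|Γ| ≈ 0.524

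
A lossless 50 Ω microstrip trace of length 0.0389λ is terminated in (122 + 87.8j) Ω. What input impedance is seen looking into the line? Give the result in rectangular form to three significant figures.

Z_in ≈ 189 − j26.1 Ω

βl = 2π × 0.0389 = 14°
tan(βl) = tan(14°) = 0.249
Z_in = Z_0·(Z_L + jZ_0·tanβl)/(Z_0 + jZ_L·tanβl)
     = 50·(122 + j100)/(28.1 + j30.4)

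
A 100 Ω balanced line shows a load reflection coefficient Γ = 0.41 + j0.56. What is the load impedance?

Z_L = Z_0·(1 + Γ)/(1 − Γ) = 100·(1.41 + j0.56)/(0.59 − j0.56)

Z_L ≈ 78.3 + j169 Ω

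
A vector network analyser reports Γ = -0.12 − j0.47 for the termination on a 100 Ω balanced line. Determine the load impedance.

Z_L ≈ 51.8 − j63.7 Ω

Z_L = Z_0·(1 + Γ)/(1 − Γ) = 100·(0.88 − j0.47)/(1.12 + j0.47)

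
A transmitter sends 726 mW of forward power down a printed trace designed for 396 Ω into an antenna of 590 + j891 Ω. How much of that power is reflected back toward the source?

P_reflected ≈ 342 mW

|Γ| = |(194 + j891)/(986 + j891)| = 0.686
|Γ|² = 0.471
P_refl = |Γ|²·P_inc = 342 mW, P_del = (1 − |Γ|²)·P_inc = 384 mW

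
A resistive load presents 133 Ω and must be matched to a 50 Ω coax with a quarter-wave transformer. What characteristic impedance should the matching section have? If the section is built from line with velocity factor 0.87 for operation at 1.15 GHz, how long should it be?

Z_qwt ≈ 81.5 Ω; length ≈ 5.67 cm

Z_qwt = √(Z_0·R_L) = √(50 × 133) = √6650
λ = 0.87·c/f = 0.227 m, so l = λ/4 = 0.0567 m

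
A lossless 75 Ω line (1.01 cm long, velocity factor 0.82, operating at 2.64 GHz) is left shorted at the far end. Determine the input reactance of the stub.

λ = v/f = 0.82·c / 2.64 GHz = 0.0932 m
βl = 2π·l/λ = 2π × 0.108 = 39°
tan(βl) = 0.81
For a shorted stub, Z_in = jZ_0·tan(βl)

X_in ≈ 60.8 Ω (inductive)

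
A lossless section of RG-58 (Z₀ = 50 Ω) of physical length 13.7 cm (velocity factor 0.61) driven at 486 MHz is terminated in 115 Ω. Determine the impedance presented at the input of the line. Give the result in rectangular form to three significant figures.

Z_in ≈ 33.4 + j30.8 Ω

λ = v/f = 0.61·c / 486 MHz = 0.377 m
βl = 2π·l/λ = 2π × 0.364 = 131°
tan(βl) = tan(131°) = -1.15
Z_in = Z_0·(Z_L + jZ_0·tanβl)/(Z_0 + jZ_L·tanβl)
     = 50·(115 − j57.6)/(50 − j132)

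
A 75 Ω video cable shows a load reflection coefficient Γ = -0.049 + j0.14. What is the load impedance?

Z_L = Z_0·(1 + Γ)/(1 − Γ) = 75·(0.951 + j0.14)/(1.05 − j0.14)

Z_L ≈ 65.5 + j18.7 Ω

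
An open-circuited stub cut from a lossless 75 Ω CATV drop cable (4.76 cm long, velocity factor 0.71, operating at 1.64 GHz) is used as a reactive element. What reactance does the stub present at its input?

λ = v/f = 0.71·c / 1.64 GHz = 0.13 m
βl = 2π·l/λ = 2π × 0.366 = 132°
tan(βl) = -1.11
For an open-circuited stub, Z_in = −jZ_0·cot(βl) = −jZ_0/tan(βl)

X_in ≈ 67.4 Ω (inductive)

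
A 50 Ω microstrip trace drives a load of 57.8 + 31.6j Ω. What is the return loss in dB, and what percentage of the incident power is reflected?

Γ = (7.8 + j31.6)/(107.8 + j31.6), |Γ| = 0.29
RL = −20·log₁₀(0.29) = 10.8 dB
P_refl/P_inc = |Γ|² = 0.084

RL ≈ 10.8 dB; 8.4% of incident power reflected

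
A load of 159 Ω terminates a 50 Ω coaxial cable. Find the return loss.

RL ≈ 5.65 dB

Γ = (159 − 50)/(159 + 50) = 0.522
RL = −20·log₁₀|Γ| = −20·log₁₀(0.522)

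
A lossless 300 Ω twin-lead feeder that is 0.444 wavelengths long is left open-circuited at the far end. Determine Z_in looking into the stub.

βl = 2π × 0.444 = 160°
tan(βl) = -0.367
For an open-circuited stub, Z_in = −jZ_0·cot(βl) = −jZ_0/tan(βl)

Z_in ≈ +j817 Ω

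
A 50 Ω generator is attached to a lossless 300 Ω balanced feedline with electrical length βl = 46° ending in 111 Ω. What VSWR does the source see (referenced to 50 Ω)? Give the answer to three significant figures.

VSWR ≈ 9.61

tan(βl) = 1.04
Z_in = Z_0·(Z_L + jZ_0·tanβl)/(Z_0 + jZ_L·tanβl) = 201 + j234 Ω
Γ_s = (Z_in − Z_s)/(Z_in + Z_s) = (151 + j234)/(251 + j234), |Γ_s| = 0.811
VSWR = (1 + |Γ_s|)/(1 − |Γ_s|)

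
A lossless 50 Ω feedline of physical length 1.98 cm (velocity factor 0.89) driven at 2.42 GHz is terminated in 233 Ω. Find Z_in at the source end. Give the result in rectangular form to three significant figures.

Z_in ≈ 13 − j22.4 Ω

λ = v/f = 0.89·c / 2.42 GHz = 0.11 m
βl = 2π·l/λ = 2π × 0.179 = 64.6°
tan(βl) = tan(64.6°) = 2.11
Z_in = Z_0·(Z_L + jZ_0·tanβl)/(Z_0 + jZ_L·tanβl)
     = 50·(233 + j105)/(50 + j491)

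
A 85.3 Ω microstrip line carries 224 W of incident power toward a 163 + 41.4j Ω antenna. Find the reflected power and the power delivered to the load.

P_reflected ≈ 27.4 W; P_delivered ≈ 197 W

|Γ| = |(77.7 + j41.4)/(248.3 + j41.4)| = 0.35
|Γ|² = 0.122
P_refl = |Γ|²·P_inc = 27.4 W, P_del = (1 − |Γ|²)·P_inc = 197 W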